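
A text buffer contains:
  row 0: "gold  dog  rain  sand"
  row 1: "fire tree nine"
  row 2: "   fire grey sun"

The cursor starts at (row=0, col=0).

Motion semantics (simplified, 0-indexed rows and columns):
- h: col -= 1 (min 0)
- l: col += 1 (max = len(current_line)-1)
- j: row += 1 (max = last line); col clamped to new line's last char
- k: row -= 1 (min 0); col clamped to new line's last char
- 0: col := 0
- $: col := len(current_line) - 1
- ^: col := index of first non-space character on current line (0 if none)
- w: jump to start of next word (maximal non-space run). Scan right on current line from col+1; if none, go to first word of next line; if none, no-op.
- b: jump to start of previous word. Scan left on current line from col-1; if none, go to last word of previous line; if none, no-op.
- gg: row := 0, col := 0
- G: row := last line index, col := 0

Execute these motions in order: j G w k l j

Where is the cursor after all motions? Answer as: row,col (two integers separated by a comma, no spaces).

After 1 (j): row=1 col=0 char='f'
After 2 (G): row=2 col=0 char='_'
After 3 (w): row=2 col=3 char='f'
After 4 (k): row=1 col=3 char='e'
After 5 (l): row=1 col=4 char='_'
After 6 (j): row=2 col=4 char='i'

Answer: 2,4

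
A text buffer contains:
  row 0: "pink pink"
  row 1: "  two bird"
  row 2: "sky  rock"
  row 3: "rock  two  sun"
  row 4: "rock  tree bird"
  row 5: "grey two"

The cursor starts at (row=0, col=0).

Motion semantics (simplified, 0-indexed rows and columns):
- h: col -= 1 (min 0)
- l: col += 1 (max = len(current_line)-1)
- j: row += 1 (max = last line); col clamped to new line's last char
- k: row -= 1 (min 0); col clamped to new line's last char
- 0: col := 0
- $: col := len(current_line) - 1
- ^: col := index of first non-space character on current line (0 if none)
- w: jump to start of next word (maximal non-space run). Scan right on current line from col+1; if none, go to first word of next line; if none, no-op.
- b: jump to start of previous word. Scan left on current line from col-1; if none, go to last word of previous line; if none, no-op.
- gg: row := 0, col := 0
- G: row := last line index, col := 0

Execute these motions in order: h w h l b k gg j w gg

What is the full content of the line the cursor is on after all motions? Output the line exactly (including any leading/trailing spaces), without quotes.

Answer: pink pink

Derivation:
After 1 (h): row=0 col=0 char='p'
After 2 (w): row=0 col=5 char='p'
After 3 (h): row=0 col=4 char='_'
After 4 (l): row=0 col=5 char='p'
After 5 (b): row=0 col=0 char='p'
After 6 (k): row=0 col=0 char='p'
After 7 (gg): row=0 col=0 char='p'
After 8 (j): row=1 col=0 char='_'
After 9 (w): row=1 col=2 char='t'
After 10 (gg): row=0 col=0 char='p'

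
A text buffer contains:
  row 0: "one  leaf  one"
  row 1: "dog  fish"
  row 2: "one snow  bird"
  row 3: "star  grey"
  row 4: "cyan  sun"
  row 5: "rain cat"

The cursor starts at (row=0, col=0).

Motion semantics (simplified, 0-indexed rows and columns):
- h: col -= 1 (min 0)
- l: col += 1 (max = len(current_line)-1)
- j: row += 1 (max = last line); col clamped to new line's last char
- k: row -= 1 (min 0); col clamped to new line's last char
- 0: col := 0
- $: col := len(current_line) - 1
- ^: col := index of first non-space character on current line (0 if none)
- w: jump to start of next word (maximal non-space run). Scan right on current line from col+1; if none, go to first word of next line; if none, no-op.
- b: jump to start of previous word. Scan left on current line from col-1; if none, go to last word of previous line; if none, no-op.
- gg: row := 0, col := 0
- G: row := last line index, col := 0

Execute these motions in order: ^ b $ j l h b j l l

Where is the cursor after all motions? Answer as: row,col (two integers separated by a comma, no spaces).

After 1 (^): row=0 col=0 char='o'
After 2 (b): row=0 col=0 char='o'
After 3 ($): row=0 col=13 char='e'
After 4 (j): row=1 col=8 char='h'
After 5 (l): row=1 col=8 char='h'
After 6 (h): row=1 col=7 char='s'
After 7 (b): row=1 col=5 char='f'
After 8 (j): row=2 col=5 char='n'
After 9 (l): row=2 col=6 char='o'
After 10 (l): row=2 col=7 char='w'

Answer: 2,7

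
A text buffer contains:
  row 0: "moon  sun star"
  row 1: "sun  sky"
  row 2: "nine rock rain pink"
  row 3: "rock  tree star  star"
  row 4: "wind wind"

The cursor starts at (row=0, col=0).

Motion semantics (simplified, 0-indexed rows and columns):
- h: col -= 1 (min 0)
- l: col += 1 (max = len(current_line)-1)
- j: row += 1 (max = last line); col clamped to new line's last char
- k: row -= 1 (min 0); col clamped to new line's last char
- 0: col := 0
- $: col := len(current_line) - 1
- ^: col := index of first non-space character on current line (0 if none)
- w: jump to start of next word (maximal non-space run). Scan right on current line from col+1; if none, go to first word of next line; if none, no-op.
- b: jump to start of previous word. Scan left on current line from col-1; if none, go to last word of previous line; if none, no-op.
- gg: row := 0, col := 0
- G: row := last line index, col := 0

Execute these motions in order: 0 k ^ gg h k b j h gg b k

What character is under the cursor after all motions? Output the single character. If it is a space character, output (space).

After 1 (0): row=0 col=0 char='m'
After 2 (k): row=0 col=0 char='m'
After 3 (^): row=0 col=0 char='m'
After 4 (gg): row=0 col=0 char='m'
After 5 (h): row=0 col=0 char='m'
After 6 (k): row=0 col=0 char='m'
After 7 (b): row=0 col=0 char='m'
After 8 (j): row=1 col=0 char='s'
After 9 (h): row=1 col=0 char='s'
After 10 (gg): row=0 col=0 char='m'
After 11 (b): row=0 col=0 char='m'
After 12 (k): row=0 col=0 char='m'

Answer: m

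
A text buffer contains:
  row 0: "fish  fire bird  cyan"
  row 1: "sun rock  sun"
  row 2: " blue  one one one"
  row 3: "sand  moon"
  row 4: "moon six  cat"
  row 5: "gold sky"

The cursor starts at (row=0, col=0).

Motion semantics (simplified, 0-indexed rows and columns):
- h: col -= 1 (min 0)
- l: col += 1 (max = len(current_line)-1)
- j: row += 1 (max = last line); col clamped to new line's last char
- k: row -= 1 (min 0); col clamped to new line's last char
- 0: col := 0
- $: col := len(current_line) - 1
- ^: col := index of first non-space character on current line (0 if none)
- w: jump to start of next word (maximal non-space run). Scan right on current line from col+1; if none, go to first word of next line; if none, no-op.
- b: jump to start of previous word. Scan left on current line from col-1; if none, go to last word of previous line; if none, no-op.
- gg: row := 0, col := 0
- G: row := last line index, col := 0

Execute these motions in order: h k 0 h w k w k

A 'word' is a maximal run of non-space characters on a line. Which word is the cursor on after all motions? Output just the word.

After 1 (h): row=0 col=0 char='f'
After 2 (k): row=0 col=0 char='f'
After 3 (0): row=0 col=0 char='f'
After 4 (h): row=0 col=0 char='f'
After 5 (w): row=0 col=6 char='f'
After 6 (k): row=0 col=6 char='f'
After 7 (w): row=0 col=11 char='b'
After 8 (k): row=0 col=11 char='b'

Answer: bird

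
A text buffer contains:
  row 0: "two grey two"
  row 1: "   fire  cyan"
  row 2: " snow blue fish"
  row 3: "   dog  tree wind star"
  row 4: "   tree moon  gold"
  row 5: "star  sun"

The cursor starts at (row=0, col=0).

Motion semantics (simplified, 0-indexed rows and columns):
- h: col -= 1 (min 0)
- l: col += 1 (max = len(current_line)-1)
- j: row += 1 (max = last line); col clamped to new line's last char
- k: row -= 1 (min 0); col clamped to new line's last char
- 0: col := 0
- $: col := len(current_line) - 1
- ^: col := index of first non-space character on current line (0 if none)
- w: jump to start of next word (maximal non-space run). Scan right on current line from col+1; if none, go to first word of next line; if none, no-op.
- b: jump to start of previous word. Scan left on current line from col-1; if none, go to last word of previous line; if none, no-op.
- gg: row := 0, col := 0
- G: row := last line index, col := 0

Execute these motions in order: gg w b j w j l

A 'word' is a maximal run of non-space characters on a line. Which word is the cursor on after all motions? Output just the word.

After 1 (gg): row=0 col=0 char='t'
After 2 (w): row=0 col=4 char='g'
After 3 (b): row=0 col=0 char='t'
After 4 (j): row=1 col=0 char='_'
After 5 (w): row=1 col=3 char='f'
After 6 (j): row=2 col=3 char='o'
After 7 (l): row=2 col=4 char='w'

Answer: snow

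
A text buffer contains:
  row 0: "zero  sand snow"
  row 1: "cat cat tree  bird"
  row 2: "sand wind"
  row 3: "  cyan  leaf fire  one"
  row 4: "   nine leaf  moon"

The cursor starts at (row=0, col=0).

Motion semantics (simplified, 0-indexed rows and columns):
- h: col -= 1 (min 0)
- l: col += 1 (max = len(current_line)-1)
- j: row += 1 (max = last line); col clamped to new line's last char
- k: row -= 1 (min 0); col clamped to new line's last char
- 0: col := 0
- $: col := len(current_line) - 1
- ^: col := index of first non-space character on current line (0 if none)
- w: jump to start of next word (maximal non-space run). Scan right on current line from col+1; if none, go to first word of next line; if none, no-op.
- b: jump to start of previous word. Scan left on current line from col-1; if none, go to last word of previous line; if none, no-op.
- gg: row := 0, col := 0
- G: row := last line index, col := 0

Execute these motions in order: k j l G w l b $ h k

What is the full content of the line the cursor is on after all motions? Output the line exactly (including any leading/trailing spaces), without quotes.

Answer:   cyan  leaf fire  one

Derivation:
After 1 (k): row=0 col=0 char='z'
After 2 (j): row=1 col=0 char='c'
After 3 (l): row=1 col=1 char='a'
After 4 (G): row=4 col=0 char='_'
After 5 (w): row=4 col=3 char='n'
After 6 (l): row=4 col=4 char='i'
After 7 (b): row=4 col=3 char='n'
After 8 ($): row=4 col=17 char='n'
After 9 (h): row=4 col=16 char='o'
After 10 (k): row=3 col=16 char='e'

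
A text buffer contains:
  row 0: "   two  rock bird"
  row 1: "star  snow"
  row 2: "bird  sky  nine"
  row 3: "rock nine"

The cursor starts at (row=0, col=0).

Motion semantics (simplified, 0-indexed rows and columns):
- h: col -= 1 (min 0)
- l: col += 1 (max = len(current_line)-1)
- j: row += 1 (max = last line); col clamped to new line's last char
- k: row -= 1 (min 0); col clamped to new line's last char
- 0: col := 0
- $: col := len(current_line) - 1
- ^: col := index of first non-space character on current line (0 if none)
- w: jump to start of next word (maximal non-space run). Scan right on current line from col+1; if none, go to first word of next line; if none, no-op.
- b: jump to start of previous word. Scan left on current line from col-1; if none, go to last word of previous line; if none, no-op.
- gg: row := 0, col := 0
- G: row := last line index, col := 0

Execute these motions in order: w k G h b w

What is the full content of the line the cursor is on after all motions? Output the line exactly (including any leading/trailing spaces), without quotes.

After 1 (w): row=0 col=3 char='t'
After 2 (k): row=0 col=3 char='t'
After 3 (G): row=3 col=0 char='r'
After 4 (h): row=3 col=0 char='r'
After 5 (b): row=2 col=11 char='n'
After 6 (w): row=3 col=0 char='r'

Answer: rock nine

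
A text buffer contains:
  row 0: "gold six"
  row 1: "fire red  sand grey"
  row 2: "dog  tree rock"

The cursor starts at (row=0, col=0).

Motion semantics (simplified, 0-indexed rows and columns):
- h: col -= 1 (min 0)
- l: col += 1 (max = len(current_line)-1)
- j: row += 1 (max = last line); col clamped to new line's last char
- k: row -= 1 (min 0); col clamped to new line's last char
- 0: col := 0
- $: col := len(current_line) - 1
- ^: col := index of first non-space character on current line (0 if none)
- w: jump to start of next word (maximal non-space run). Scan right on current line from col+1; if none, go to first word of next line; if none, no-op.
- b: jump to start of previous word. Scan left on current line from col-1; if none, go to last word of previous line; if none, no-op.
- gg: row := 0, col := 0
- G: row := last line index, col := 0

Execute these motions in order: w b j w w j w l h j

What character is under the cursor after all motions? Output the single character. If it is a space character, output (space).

Answer: r

Derivation:
After 1 (w): row=0 col=5 char='s'
After 2 (b): row=0 col=0 char='g'
After 3 (j): row=1 col=0 char='f'
After 4 (w): row=1 col=5 char='r'
After 5 (w): row=1 col=10 char='s'
After 6 (j): row=2 col=10 char='r'
After 7 (w): row=2 col=10 char='r'
After 8 (l): row=2 col=11 char='o'
After 9 (h): row=2 col=10 char='r'
After 10 (j): row=2 col=10 char='r'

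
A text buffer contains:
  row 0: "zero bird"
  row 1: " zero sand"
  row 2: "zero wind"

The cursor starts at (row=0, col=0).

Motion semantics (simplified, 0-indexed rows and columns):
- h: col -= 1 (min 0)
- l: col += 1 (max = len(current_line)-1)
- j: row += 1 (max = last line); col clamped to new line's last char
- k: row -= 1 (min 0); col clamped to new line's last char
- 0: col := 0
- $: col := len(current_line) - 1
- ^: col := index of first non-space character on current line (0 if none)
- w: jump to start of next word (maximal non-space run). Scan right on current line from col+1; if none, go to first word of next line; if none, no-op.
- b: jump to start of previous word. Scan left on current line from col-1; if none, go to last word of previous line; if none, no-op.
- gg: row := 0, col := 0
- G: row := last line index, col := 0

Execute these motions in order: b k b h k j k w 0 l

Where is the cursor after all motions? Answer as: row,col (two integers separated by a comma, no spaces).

After 1 (b): row=0 col=0 char='z'
After 2 (k): row=0 col=0 char='z'
After 3 (b): row=0 col=0 char='z'
After 4 (h): row=0 col=0 char='z'
After 5 (k): row=0 col=0 char='z'
After 6 (j): row=1 col=0 char='_'
After 7 (k): row=0 col=0 char='z'
After 8 (w): row=0 col=5 char='b'
After 9 (0): row=0 col=0 char='z'
After 10 (l): row=0 col=1 char='e'

Answer: 0,1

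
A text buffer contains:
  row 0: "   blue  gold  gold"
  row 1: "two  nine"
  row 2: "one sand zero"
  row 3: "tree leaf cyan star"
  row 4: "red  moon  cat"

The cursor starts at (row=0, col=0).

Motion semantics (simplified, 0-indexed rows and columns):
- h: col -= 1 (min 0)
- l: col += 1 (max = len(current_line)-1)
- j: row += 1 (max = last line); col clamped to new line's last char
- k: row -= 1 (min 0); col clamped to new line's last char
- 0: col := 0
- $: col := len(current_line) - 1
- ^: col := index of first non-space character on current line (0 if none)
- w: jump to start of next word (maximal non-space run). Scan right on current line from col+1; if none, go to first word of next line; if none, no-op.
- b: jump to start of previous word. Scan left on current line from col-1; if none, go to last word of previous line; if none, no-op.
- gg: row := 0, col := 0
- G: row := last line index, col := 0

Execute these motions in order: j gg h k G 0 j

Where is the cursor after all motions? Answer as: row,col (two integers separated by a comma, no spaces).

Answer: 4,0

Derivation:
After 1 (j): row=1 col=0 char='t'
After 2 (gg): row=0 col=0 char='_'
After 3 (h): row=0 col=0 char='_'
After 4 (k): row=0 col=0 char='_'
After 5 (G): row=4 col=0 char='r'
After 6 (0): row=4 col=0 char='r'
After 7 (j): row=4 col=0 char='r'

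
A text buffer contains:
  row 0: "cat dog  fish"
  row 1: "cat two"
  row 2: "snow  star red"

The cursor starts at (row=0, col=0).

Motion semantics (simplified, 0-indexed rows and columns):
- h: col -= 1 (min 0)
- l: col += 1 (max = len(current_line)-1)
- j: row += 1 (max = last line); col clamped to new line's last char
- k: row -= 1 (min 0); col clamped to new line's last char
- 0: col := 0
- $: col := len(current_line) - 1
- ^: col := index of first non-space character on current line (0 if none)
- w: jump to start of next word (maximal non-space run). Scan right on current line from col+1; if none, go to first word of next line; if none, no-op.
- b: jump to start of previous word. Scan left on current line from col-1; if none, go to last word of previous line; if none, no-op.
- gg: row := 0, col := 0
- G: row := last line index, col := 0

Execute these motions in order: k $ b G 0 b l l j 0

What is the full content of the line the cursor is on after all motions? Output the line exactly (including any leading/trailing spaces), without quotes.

Answer: snow  star red

Derivation:
After 1 (k): row=0 col=0 char='c'
After 2 ($): row=0 col=12 char='h'
After 3 (b): row=0 col=9 char='f'
After 4 (G): row=2 col=0 char='s'
After 5 (0): row=2 col=0 char='s'
After 6 (b): row=1 col=4 char='t'
After 7 (l): row=1 col=5 char='w'
After 8 (l): row=1 col=6 char='o'
After 9 (j): row=2 col=6 char='s'
After 10 (0): row=2 col=0 char='s'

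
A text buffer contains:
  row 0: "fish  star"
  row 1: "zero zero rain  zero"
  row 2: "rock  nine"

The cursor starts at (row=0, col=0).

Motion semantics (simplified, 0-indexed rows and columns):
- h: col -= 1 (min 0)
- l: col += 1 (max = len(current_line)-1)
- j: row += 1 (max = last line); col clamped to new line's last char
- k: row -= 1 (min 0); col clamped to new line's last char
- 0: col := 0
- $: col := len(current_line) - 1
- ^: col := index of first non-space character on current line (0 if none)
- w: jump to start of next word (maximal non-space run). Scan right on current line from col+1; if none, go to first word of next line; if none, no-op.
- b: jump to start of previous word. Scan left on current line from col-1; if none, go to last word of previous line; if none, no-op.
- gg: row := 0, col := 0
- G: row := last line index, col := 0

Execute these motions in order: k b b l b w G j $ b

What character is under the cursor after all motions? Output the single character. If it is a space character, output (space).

After 1 (k): row=0 col=0 char='f'
After 2 (b): row=0 col=0 char='f'
After 3 (b): row=0 col=0 char='f'
After 4 (l): row=0 col=1 char='i'
After 5 (b): row=0 col=0 char='f'
After 6 (w): row=0 col=6 char='s'
After 7 (G): row=2 col=0 char='r'
After 8 (j): row=2 col=0 char='r'
After 9 ($): row=2 col=9 char='e'
After 10 (b): row=2 col=6 char='n'

Answer: n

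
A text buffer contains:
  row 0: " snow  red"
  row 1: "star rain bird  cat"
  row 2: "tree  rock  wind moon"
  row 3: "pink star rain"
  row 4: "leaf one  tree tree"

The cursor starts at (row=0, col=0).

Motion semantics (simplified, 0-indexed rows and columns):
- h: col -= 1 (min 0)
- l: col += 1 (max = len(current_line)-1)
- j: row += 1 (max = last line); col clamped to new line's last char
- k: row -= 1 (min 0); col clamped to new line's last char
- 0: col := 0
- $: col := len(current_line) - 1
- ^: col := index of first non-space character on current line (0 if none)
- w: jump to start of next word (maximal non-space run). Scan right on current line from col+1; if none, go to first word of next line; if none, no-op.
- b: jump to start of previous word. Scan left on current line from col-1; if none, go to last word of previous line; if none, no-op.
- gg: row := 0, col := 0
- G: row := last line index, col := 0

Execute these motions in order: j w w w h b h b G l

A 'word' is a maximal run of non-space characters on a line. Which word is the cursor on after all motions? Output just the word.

After 1 (j): row=1 col=0 char='s'
After 2 (w): row=1 col=5 char='r'
After 3 (w): row=1 col=10 char='b'
After 4 (w): row=1 col=16 char='c'
After 5 (h): row=1 col=15 char='_'
After 6 (b): row=1 col=10 char='b'
After 7 (h): row=1 col=9 char='_'
After 8 (b): row=1 col=5 char='r'
After 9 (G): row=4 col=0 char='l'
After 10 (l): row=4 col=1 char='e'

Answer: leaf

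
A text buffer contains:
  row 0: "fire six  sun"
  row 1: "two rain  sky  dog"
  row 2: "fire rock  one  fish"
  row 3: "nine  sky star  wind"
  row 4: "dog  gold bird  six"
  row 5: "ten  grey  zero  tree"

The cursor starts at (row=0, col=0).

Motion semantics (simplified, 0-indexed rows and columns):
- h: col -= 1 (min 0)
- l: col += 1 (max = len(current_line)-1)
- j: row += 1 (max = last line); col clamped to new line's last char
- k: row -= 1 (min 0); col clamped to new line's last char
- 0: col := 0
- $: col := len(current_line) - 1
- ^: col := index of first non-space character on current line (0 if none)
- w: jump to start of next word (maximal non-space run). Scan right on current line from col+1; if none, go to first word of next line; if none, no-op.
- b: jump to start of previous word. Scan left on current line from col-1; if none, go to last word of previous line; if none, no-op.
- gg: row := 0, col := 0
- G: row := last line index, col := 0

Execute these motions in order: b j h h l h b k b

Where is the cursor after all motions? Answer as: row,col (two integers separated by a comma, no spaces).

Answer: 0,5

Derivation:
After 1 (b): row=0 col=0 char='f'
After 2 (j): row=1 col=0 char='t'
After 3 (h): row=1 col=0 char='t'
After 4 (h): row=1 col=0 char='t'
After 5 (l): row=1 col=1 char='w'
After 6 (h): row=1 col=0 char='t'
After 7 (b): row=0 col=10 char='s'
After 8 (k): row=0 col=10 char='s'
After 9 (b): row=0 col=5 char='s'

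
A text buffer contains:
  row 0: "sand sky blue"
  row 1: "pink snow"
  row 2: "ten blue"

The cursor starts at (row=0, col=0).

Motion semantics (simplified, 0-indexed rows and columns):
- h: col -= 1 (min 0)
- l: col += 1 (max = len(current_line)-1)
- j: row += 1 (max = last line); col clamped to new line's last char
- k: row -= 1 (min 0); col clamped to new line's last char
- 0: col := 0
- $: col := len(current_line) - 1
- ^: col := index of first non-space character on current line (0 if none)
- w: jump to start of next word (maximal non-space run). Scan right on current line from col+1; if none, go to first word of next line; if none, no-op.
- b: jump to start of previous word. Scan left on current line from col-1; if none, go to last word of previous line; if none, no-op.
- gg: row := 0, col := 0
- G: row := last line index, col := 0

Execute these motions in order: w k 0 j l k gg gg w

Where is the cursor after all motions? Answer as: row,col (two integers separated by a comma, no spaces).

After 1 (w): row=0 col=5 char='s'
After 2 (k): row=0 col=5 char='s'
After 3 (0): row=0 col=0 char='s'
After 4 (j): row=1 col=0 char='p'
After 5 (l): row=1 col=1 char='i'
After 6 (k): row=0 col=1 char='a'
After 7 (gg): row=0 col=0 char='s'
After 8 (gg): row=0 col=0 char='s'
After 9 (w): row=0 col=5 char='s'

Answer: 0,5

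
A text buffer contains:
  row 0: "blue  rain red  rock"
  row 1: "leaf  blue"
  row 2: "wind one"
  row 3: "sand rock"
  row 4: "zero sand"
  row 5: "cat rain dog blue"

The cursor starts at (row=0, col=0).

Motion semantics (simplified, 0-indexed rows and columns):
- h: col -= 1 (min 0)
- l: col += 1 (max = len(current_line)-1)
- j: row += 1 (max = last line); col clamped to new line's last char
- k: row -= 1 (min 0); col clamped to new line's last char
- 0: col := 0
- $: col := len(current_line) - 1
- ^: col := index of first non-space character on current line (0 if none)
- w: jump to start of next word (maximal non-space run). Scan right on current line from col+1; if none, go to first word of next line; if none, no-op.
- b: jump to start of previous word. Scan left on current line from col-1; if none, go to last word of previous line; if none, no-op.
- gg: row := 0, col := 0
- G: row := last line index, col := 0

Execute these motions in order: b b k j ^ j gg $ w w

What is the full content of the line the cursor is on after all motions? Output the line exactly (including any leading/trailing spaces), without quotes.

After 1 (b): row=0 col=0 char='b'
After 2 (b): row=0 col=0 char='b'
After 3 (k): row=0 col=0 char='b'
After 4 (j): row=1 col=0 char='l'
After 5 (^): row=1 col=0 char='l'
After 6 (j): row=2 col=0 char='w'
After 7 (gg): row=0 col=0 char='b'
After 8 ($): row=0 col=19 char='k'
After 9 (w): row=1 col=0 char='l'
After 10 (w): row=1 col=6 char='b'

Answer: leaf  blue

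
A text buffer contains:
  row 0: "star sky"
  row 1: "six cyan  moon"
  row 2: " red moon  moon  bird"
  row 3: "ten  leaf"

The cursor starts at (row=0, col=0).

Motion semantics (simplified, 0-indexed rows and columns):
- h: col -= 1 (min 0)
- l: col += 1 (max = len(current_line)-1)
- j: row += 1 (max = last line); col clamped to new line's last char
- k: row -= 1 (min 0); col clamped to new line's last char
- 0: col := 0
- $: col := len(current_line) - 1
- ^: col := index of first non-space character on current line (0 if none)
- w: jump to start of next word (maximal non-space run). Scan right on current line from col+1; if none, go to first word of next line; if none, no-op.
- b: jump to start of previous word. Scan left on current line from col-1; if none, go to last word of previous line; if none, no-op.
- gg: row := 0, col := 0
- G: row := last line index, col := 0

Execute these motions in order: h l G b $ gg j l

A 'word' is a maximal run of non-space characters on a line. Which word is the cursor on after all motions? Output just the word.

Answer: six

Derivation:
After 1 (h): row=0 col=0 char='s'
After 2 (l): row=0 col=1 char='t'
After 3 (G): row=3 col=0 char='t'
After 4 (b): row=2 col=17 char='b'
After 5 ($): row=2 col=20 char='d'
After 6 (gg): row=0 col=0 char='s'
After 7 (j): row=1 col=0 char='s'
After 8 (l): row=1 col=1 char='i'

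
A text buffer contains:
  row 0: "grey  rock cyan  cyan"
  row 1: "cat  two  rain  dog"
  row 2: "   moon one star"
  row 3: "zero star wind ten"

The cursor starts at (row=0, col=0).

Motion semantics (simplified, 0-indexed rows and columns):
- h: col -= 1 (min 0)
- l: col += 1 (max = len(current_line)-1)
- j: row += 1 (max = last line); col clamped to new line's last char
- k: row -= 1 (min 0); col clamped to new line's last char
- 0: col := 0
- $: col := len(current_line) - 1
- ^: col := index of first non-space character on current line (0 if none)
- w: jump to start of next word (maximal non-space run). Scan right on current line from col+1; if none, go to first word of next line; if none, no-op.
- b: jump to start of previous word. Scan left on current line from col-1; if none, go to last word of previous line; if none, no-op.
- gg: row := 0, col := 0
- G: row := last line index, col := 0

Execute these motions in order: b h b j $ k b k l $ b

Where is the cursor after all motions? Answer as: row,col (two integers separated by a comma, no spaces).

After 1 (b): row=0 col=0 char='g'
After 2 (h): row=0 col=0 char='g'
After 3 (b): row=0 col=0 char='g'
After 4 (j): row=1 col=0 char='c'
After 5 ($): row=1 col=18 char='g'
After 6 (k): row=0 col=18 char='y'
After 7 (b): row=0 col=17 char='c'
After 8 (k): row=0 col=17 char='c'
After 9 (l): row=0 col=18 char='y'
After 10 ($): row=0 col=20 char='n'
After 11 (b): row=0 col=17 char='c'

Answer: 0,17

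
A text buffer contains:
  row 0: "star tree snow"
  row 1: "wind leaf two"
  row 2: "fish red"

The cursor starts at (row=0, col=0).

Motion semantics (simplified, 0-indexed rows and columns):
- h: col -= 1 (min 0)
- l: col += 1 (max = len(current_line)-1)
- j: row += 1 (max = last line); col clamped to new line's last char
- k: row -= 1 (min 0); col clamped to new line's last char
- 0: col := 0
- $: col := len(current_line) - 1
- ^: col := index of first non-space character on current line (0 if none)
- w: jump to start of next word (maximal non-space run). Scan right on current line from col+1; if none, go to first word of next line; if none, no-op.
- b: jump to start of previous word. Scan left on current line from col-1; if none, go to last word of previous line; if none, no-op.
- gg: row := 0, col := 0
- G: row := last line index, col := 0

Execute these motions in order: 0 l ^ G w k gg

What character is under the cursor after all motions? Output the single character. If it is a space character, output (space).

Answer: s

Derivation:
After 1 (0): row=0 col=0 char='s'
After 2 (l): row=0 col=1 char='t'
After 3 (^): row=0 col=0 char='s'
After 4 (G): row=2 col=0 char='f'
After 5 (w): row=2 col=5 char='r'
After 6 (k): row=1 col=5 char='l'
After 7 (gg): row=0 col=0 char='s'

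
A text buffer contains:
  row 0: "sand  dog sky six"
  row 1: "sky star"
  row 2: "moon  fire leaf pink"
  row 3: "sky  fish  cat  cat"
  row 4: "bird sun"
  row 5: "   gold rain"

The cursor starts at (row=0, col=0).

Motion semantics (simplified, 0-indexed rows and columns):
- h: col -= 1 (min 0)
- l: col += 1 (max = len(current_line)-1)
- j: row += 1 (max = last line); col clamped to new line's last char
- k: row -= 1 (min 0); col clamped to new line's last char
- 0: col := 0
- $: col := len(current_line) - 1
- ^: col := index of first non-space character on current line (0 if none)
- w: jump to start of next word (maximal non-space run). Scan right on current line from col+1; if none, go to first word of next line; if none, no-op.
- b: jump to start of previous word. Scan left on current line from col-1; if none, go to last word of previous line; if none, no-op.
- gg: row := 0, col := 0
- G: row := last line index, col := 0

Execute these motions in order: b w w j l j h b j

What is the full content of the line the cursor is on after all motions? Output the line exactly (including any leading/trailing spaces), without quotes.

After 1 (b): row=0 col=0 char='s'
After 2 (w): row=0 col=6 char='d'
After 3 (w): row=0 col=10 char='s'
After 4 (j): row=1 col=7 char='r'
After 5 (l): row=1 col=7 char='r'
After 6 (j): row=2 col=7 char='i'
After 7 (h): row=2 col=6 char='f'
After 8 (b): row=2 col=0 char='m'
After 9 (j): row=3 col=0 char='s'

Answer: sky  fish  cat  cat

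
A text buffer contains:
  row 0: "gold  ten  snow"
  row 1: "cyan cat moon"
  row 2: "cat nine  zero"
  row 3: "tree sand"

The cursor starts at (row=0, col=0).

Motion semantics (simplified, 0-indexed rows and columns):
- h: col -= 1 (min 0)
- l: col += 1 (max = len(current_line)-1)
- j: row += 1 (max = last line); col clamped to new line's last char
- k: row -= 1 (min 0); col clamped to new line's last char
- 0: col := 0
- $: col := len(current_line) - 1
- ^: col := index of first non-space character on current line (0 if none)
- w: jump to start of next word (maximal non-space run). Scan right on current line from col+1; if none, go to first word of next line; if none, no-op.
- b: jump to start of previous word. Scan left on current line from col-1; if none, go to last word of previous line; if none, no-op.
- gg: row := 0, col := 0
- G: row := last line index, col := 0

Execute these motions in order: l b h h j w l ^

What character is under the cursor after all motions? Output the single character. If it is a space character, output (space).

Answer: c

Derivation:
After 1 (l): row=0 col=1 char='o'
After 2 (b): row=0 col=0 char='g'
After 3 (h): row=0 col=0 char='g'
After 4 (h): row=0 col=0 char='g'
After 5 (j): row=1 col=0 char='c'
After 6 (w): row=1 col=5 char='c'
After 7 (l): row=1 col=6 char='a'
After 8 (^): row=1 col=0 char='c'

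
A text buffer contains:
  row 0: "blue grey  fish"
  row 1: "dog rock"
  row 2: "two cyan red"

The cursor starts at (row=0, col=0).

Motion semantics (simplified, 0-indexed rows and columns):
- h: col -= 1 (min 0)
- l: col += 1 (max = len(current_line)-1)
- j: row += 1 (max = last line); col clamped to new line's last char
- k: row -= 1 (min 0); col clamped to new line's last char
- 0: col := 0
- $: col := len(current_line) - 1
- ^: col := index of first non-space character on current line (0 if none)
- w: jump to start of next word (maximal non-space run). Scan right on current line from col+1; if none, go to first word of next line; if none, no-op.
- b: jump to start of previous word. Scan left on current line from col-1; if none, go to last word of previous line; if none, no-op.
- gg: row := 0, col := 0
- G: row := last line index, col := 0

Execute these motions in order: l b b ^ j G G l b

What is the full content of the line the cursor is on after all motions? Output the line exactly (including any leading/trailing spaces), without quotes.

After 1 (l): row=0 col=1 char='l'
After 2 (b): row=0 col=0 char='b'
After 3 (b): row=0 col=0 char='b'
After 4 (^): row=0 col=0 char='b'
After 5 (j): row=1 col=0 char='d'
After 6 (G): row=2 col=0 char='t'
After 7 (G): row=2 col=0 char='t'
After 8 (l): row=2 col=1 char='w'
After 9 (b): row=2 col=0 char='t'

Answer: two cyan red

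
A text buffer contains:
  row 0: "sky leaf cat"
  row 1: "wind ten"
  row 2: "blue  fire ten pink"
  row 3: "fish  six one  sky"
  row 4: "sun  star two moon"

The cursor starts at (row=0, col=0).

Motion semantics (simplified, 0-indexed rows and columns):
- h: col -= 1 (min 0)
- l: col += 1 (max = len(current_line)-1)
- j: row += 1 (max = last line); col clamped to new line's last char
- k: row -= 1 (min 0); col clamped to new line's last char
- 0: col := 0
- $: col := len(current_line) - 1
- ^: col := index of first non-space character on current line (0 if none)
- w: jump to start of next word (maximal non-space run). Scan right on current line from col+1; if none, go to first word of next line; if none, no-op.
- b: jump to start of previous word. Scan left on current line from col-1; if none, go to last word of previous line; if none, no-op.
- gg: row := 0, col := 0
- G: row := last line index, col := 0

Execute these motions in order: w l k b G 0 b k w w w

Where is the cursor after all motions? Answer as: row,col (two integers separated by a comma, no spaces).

Answer: 3,10

Derivation:
After 1 (w): row=0 col=4 char='l'
After 2 (l): row=0 col=5 char='e'
After 3 (k): row=0 col=5 char='e'
After 4 (b): row=0 col=4 char='l'
After 5 (G): row=4 col=0 char='s'
After 6 (0): row=4 col=0 char='s'
After 7 (b): row=3 col=15 char='s'
After 8 (k): row=2 col=15 char='p'
After 9 (w): row=3 col=0 char='f'
After 10 (w): row=3 col=6 char='s'
After 11 (w): row=3 col=10 char='o'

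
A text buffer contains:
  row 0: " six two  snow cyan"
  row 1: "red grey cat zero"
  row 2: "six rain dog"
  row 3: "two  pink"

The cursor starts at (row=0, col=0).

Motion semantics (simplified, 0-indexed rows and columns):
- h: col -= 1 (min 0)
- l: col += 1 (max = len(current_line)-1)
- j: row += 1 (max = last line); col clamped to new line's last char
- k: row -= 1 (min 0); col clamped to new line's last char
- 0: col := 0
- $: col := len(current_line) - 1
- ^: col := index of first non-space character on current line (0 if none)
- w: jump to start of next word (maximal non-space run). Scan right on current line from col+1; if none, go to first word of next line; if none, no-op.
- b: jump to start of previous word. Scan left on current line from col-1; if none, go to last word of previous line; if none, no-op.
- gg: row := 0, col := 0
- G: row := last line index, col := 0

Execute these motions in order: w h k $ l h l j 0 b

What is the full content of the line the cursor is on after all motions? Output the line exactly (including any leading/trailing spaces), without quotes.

After 1 (w): row=0 col=1 char='s'
After 2 (h): row=0 col=0 char='_'
After 3 (k): row=0 col=0 char='_'
After 4 ($): row=0 col=18 char='n'
After 5 (l): row=0 col=18 char='n'
After 6 (h): row=0 col=17 char='a'
After 7 (l): row=0 col=18 char='n'
After 8 (j): row=1 col=16 char='o'
After 9 (0): row=1 col=0 char='r'
After 10 (b): row=0 col=15 char='c'

Answer:  six two  snow cyan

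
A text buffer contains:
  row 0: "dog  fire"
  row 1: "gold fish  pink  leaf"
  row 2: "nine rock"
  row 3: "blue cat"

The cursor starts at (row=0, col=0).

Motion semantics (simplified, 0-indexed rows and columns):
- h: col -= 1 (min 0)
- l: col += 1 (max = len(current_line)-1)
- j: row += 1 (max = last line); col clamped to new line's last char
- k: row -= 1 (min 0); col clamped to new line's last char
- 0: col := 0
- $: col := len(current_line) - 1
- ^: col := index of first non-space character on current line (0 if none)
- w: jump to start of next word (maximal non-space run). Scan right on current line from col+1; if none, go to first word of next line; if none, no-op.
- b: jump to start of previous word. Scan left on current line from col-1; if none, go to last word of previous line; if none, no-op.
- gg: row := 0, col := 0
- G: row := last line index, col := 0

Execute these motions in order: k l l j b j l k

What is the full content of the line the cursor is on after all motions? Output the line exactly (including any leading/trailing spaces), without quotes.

After 1 (k): row=0 col=0 char='d'
After 2 (l): row=0 col=1 char='o'
After 3 (l): row=0 col=2 char='g'
After 4 (j): row=1 col=2 char='l'
After 5 (b): row=1 col=0 char='g'
After 6 (j): row=2 col=0 char='n'
After 7 (l): row=2 col=1 char='i'
After 8 (k): row=1 col=1 char='o'

Answer: gold fish  pink  leaf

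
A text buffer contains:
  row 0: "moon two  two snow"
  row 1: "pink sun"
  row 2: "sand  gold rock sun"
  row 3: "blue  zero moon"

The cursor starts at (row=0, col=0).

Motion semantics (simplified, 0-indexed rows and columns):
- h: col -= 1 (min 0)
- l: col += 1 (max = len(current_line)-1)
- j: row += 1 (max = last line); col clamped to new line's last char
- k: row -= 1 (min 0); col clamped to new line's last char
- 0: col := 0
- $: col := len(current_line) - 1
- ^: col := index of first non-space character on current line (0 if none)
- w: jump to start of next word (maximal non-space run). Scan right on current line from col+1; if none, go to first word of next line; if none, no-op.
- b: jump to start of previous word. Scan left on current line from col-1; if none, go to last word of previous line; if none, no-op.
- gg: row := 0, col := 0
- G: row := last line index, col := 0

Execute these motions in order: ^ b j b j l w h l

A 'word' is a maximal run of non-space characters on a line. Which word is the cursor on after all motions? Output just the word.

After 1 (^): row=0 col=0 char='m'
After 2 (b): row=0 col=0 char='m'
After 3 (j): row=1 col=0 char='p'
After 4 (b): row=0 col=14 char='s'
After 5 (j): row=1 col=7 char='n'
After 6 (l): row=1 col=7 char='n'
After 7 (w): row=2 col=0 char='s'
After 8 (h): row=2 col=0 char='s'
After 9 (l): row=2 col=1 char='a'

Answer: sand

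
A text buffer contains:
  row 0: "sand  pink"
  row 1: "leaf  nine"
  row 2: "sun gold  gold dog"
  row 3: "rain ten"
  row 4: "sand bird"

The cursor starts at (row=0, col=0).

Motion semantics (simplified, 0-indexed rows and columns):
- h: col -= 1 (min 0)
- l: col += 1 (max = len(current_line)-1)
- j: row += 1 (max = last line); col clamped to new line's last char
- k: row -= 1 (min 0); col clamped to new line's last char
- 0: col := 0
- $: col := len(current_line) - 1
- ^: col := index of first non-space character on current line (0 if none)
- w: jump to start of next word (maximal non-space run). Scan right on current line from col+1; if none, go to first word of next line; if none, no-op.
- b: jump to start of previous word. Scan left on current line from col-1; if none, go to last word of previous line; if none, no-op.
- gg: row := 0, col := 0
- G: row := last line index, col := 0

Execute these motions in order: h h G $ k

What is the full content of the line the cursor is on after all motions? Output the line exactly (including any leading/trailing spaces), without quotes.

Answer: rain ten

Derivation:
After 1 (h): row=0 col=0 char='s'
After 2 (h): row=0 col=0 char='s'
After 3 (G): row=4 col=0 char='s'
After 4 ($): row=4 col=8 char='d'
After 5 (k): row=3 col=7 char='n'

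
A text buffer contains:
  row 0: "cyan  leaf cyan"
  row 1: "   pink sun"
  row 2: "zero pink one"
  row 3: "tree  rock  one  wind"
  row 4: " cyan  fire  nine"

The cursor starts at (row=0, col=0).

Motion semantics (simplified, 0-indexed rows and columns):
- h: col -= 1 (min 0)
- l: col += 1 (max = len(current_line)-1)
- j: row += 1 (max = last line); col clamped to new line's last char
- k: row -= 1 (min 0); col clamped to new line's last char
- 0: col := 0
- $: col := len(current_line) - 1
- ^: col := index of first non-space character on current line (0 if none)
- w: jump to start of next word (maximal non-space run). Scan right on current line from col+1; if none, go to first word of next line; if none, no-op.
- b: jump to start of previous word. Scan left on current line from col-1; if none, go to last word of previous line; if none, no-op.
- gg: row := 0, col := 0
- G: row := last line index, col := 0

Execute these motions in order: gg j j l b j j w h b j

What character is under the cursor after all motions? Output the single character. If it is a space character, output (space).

After 1 (gg): row=0 col=0 char='c'
After 2 (j): row=1 col=0 char='_'
After 3 (j): row=2 col=0 char='z'
After 4 (l): row=2 col=1 char='e'
After 5 (b): row=2 col=0 char='z'
After 6 (j): row=3 col=0 char='t'
After 7 (j): row=4 col=0 char='_'
After 8 (w): row=4 col=1 char='c'
After 9 (h): row=4 col=0 char='_'
After 10 (b): row=3 col=17 char='w'
After 11 (j): row=4 col=16 char='e'

Answer: e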